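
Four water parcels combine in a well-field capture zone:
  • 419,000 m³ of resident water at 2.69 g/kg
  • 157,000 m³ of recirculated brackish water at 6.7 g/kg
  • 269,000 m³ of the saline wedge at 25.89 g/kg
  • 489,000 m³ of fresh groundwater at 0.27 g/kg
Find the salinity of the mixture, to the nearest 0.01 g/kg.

Weighted by volume,
salt = 419,000×2.69 + 157,000×6.7 + 269,000×25.89 + 489,000×0.27 = 1,127,110 + 1,051,900 + 6,964,410 + 132,030 = 9,275,450
volume = 419,000 + 157,000 + 269,000 + 489,000 = 1,334,000 m³
S = 9,275,450 / 1,334,000 = 6.9531 g/kg

6.95 g/kg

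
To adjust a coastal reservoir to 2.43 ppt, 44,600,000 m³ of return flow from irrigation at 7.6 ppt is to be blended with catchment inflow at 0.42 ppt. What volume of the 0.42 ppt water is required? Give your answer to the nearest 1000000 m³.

115000000 m³

Salt balance: 44,600,000×7.6 + V×0.42 = (44,600,000+V)×2.43
338,960,000 + 0.42V = 108,378,000 + 2.43V
230,582,000 = 2.01V
V = 114,717,412.94 m³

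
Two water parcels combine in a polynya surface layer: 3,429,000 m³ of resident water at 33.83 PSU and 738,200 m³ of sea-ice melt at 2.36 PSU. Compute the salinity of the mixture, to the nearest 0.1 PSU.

28.3 PSU

Salt balance:
salt = 3,429,000×33.83 + 738,200×2.36 = 116,003,070 + 1,742,152 = 117,745,222
volume = 3,429,000 + 738,200 = 4,167,200 m³
S = 117,745,222 / 4,167,200 = 28.255 PSU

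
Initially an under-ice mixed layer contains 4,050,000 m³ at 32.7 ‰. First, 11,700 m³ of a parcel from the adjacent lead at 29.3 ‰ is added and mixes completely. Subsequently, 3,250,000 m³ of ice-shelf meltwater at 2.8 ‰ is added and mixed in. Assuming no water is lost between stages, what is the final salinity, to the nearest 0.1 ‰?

Weighted by volume,
Initial salt = 4,050,000×32.7 = 132,435,000
After stage 1: salt = 132,435,000 + 11,700×29.3 = 132,777,810; volume = 4,061,700 m³; S = 32.69 ‰
After stage 2: salt = 132,777,810 + 3,250,000×2.8 = 141,877,810; volume = 7,311,700 m³
S = 141,877,810 / 7,311,700 = 19.4042 ‰

19.4 ‰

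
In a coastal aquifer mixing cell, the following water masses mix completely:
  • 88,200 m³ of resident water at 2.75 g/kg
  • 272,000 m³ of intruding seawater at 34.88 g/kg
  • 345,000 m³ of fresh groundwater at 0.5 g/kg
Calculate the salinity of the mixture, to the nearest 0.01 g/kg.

Salt balance:
salt = 88,200×2.75 + 272,000×34.88 + 345,000×0.5 = 242,550 + 9,487,360 + 172,500 = 9,902,410
volume = 88,200 + 272,000 + 345,000 = 705,200 m³
S = 9,902,410 / 705,200 = 14.042 g/kg

14.04 g/kg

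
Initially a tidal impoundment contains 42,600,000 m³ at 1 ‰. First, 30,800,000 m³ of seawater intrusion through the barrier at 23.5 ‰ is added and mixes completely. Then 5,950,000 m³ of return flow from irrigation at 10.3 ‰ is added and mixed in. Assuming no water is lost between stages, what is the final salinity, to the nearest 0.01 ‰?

Total salt / total volume:
Initial salt = 42,600,000×1 = 42,600,000
After stage 1: salt = 42,600,000 + 30,800,000×23.5 = 766,400,000; volume = 73,400,000 m³; S = 10.441 ‰
After stage 2: salt = 766,400,000 + 5,950,000×10.3 = 827,685,000; volume = 79,350,000 m³
S = 827,685,000 / 79,350,000 = 10.4308 ‰

10.43 ‰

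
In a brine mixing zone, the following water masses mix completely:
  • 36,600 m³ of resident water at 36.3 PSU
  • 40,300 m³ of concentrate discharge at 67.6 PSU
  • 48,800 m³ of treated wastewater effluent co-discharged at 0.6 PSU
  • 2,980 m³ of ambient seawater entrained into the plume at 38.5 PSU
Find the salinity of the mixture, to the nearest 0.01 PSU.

Mass of salt is conserved:
salt = 36,600×36.3 + 40,300×67.6 + 48,800×0.6 + 2,980×38.5 = 1,328,580 + 2,724,280 + 29,280 + 114,730 = 4,196,870
volume = 36,600 + 40,300 + 48,800 + 2,980 = 128,680 m³
S = 4,196,870 / 128,680 = 32.6148 PSU

32.61 PSU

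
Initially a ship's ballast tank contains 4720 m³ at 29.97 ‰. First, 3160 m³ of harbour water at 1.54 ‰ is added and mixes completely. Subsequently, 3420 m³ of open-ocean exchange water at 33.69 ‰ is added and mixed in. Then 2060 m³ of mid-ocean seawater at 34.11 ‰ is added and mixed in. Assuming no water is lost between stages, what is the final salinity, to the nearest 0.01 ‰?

Mass of salt is conserved:
Initial salt = 4,720×29.97 = 141,458.4
After stage 1: salt = 141,458.4 + 3,160×1.54 = 146,324.8; volume = 7,880 m³; S = 18.569 ‰
After stage 2: salt = 146,324.8 + 3,420×33.69 = 261,544.6; volume = 11,300 m³; S = 23.146 ‰
After stage 3: salt = 261,544.6 + 2,060×34.11 = 331,811.2; volume = 13,360 m³
S = 331,811.2 / 13,360 = 24.8362 ‰

24.84 ‰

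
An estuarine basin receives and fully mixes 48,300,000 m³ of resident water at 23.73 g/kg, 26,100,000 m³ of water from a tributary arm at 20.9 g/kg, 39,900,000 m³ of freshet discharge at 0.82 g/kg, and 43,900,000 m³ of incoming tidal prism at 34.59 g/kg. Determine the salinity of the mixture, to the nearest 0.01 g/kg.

20.50 g/kg

Weighted by volume,
salt = 48,300,000×23.73 + 26,100,000×20.9 + 39,900,000×0.82 + 43,900,000×34.59 = 1,146,159,000 + 545,490,000 + 32,718,000 + 1,518,501,000 = 3,242,868,000
volume = 48,300,000 + 26,100,000 + 39,900,000 + 43,900,000 = 158,200,000 m³
S = 3,242,868,000 / 158,200,000 = 20.4985 g/kg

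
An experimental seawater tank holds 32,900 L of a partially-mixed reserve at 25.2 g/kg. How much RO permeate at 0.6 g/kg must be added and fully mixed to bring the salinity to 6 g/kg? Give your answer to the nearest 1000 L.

Salt balance: 32,900×25.2 + V×0.6 = (32,900+V)×6
829,080 + 0.6V = 197,400 + 6V
631,680 = 5.4V
V = 116,977.78 L

117000 L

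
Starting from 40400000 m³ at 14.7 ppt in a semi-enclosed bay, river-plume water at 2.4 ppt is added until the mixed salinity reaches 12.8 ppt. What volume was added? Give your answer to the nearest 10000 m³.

7380000 m³

Salt balance: 40,400,000×14.7 + V×2.4 = (40,400,000+V)×12.8
593,880,000 + 2.4V = 517,120,000 + 12.8V
76,760,000 = 10.4V
V = 7,380,769.23 m³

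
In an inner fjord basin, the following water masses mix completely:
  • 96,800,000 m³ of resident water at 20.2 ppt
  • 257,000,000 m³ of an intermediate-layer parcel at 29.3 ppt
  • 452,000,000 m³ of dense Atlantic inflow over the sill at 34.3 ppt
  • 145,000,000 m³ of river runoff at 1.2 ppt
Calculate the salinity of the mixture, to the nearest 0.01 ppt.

By conservation of dissolved salt,
salt = 96,800,000×20.2 + 257,000,000×29.3 + 452,000,000×34.3 + 145,000,000×1.2 = 1,955,360,000 + 7,530,100,000 + 15,503,600,000 + 174,000,000 = 25,163,060,000
volume = 96,800,000 + 257,000,000 + 452,000,000 + 145,000,000 = 950,800,000 m³
S = 25,163,060,000 / 950,800,000 = 26.4651 ppt

26.47 ppt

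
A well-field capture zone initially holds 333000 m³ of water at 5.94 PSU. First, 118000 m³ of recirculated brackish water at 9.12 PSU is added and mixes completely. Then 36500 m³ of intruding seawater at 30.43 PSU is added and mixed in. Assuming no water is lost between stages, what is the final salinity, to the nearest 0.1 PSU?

Mass of salt is conserved:
Initial salt = 333,000×5.94 = 1,978,020
After stage 1: salt = 1,978,020 + 118,000×9.12 = 3,054,180; volume = 451,000 m³; S = 6.772 PSU
After stage 2: salt = 3,054,180 + 36,500×30.43 = 4,164,875; volume = 487,500 m³
S = 4,164,875 / 487,500 = 8.5433 PSU

8.5 PSU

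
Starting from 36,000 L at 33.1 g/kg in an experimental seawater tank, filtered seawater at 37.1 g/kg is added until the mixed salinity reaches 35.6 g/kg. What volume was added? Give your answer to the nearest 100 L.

Salt balance: 36,000×33.1 + V×37.1 = (36,000+V)×35.6
1,191,600 + 37.1V = 1,281,600 + 35.6V
90,000 = 1.5V
V = 60,000 L

60000 L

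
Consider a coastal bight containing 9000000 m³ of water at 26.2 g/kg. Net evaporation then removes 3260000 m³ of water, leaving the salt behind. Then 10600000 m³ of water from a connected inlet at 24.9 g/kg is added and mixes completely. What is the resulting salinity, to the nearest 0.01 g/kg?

30.58 g/kg

After evaporation: salt = 9,000,000×26.2 = 235,800,000; volume = 9,000,000 − 3,260,000 = 5,740,000 m³
After mixing: salt = 235,800,000 + 10,600,000×24.9 = 499,740,000; volume = 5,740,000 + 10,600,000 = 16,340,000 m³
S = 499,740,000 / 16,340,000 = 30.5838 g/kg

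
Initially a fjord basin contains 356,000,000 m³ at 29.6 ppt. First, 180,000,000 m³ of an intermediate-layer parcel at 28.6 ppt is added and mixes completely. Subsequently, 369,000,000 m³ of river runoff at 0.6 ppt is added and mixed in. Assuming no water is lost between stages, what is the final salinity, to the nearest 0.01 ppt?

17.58 ppt

Mass of salt is conserved:
Initial salt = 356,000,000×29.6 = 10,537,600,000
After stage 1: salt = 10,537,600,000 + 180,000,000×28.6 = 15,685,600,000; volume = 536,000,000 m³; S = 29.264 ppt
After stage 2: salt = 15,685,600,000 + 369,000,000×0.6 = 15,907,000,000; volume = 905,000,000 m³
S = 15,907,000,000 / 905,000,000 = 17.5768 ppt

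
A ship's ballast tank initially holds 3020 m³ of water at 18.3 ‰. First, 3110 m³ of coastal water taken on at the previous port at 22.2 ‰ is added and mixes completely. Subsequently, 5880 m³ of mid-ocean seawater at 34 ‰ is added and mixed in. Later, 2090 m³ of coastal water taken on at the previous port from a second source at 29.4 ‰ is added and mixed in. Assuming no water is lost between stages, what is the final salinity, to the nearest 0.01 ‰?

27.35 ‰

Mass of salt is conserved:
Initial salt = 3,020×18.3 = 55,266
After stage 1: salt = 55,266 + 3,110×22.2 = 124,308; volume = 6,130 m³; S = 20.279 ‰
After stage 2: salt = 124,308 + 5,880×34 = 324,228; volume = 12,010 m³; S = 26.997 ‰
After stage 3: salt = 324,228 + 2,090×29.4 = 385,674; volume = 14,100 m³
S = 385,674 / 14,100 = 27.3528 ‰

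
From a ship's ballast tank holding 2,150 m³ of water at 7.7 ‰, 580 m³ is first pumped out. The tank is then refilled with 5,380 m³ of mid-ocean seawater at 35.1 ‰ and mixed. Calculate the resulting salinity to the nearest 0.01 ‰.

Remaining after removal: 1,570 m³ at 7.7 ‰ (salt = 12,089)
After addition: salt = 12,089 + 5,380×35.1 = 200,927; volume = 6,950 m³
S = 200,927 / 6,950 = 28.9104 ‰

28.91 ‰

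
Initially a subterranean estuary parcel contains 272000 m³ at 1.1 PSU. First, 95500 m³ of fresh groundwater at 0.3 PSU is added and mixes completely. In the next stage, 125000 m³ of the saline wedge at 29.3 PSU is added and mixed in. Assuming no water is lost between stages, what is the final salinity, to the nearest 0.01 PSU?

8.10 PSU

Salt balance:
Initial salt = 272,000×1.1 = 299,200
After stage 1: salt = 299,200 + 95,500×0.3 = 327,850; volume = 367,500 m³; S = 0.892 PSU
After stage 2: salt = 327,850 + 125,000×29.3 = 3,990,350; volume = 492,500 m³
S = 3,990,350 / 492,500 = 8.1022 PSU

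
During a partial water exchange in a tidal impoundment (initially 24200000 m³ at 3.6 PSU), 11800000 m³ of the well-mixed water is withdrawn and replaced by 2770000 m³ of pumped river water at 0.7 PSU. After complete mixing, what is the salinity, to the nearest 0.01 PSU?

3.07 PSU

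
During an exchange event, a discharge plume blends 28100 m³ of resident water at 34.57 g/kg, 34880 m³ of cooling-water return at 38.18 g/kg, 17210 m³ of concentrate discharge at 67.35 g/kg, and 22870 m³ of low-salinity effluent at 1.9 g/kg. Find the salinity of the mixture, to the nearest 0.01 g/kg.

34.02 g/kg

Conserving salt mass:
salt = 28,100×34.57 + 34,880×38.18 + 17,210×67.35 + 22,870×1.9 = 971,417 + 1,331,718.4 + 1,159,093.5 + 43,453 = 3,505,681.9
volume = 28,100 + 34,880 + 17,210 + 22,870 = 103,060 m³
S = 3,505,681.9 / 103,060 = 34.0159 g/kg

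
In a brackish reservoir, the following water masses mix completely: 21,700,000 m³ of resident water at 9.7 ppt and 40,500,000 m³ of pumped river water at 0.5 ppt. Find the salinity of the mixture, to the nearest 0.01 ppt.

Total salt / total volume:
salt = 21,700,000×9.7 + 40,500,000×0.5 = 210,490,000 + 20,250,000 = 230,740,000
volume = 21,700,000 + 40,500,000 = 62,200,000 m³
S = 230,740,000 / 62,200,000 = 3.7096 ppt

3.71 ppt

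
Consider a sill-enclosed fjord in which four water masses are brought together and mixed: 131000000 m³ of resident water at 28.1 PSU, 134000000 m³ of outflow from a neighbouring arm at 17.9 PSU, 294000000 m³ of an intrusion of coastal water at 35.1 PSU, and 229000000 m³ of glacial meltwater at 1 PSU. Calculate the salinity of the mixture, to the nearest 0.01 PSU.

Conserving salt mass:
salt = 131,000,000×28.1 + 134,000,000×17.9 + 294,000,000×35.1 + 229,000,000×1 = 3,681,100,000 + 2,398,600,000 + 10,319,400,000 + 229,000,000 = 16,628,100,000
volume = 131,000,000 + 134,000,000 + 294,000,000 + 229,000,000 = 788,000,000 m³
S = 16,628,100,000 / 788,000,000 = 21.1016 PSU

21.10 PSU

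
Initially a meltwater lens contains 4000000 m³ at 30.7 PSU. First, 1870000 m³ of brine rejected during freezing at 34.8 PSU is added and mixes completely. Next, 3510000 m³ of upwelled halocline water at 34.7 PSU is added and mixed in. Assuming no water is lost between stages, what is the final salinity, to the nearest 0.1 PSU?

Salt balance:
Initial salt = 4,000,000×30.7 = 122,800,000
After stage 1: salt = 122,800,000 + 1,870,000×34.8 = 187,876,000; volume = 5,870,000 m³; S = 32.006 PSU
After stage 2: salt = 187,876,000 + 3,510,000×34.7 = 309,673,000; volume = 9,380,000 m³
S = 309,673,000 / 9,380,000 = 33.0142 PSU

33.0 PSU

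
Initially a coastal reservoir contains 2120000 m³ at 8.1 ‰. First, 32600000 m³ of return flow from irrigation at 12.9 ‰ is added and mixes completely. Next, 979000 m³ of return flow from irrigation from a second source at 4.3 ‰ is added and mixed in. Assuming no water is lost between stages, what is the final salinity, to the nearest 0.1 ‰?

Weighted by volume,
Initial salt = 2,120,000×8.1 = 17,172,000
After stage 1: salt = 17,172,000 + 32,600,000×12.9 = 437,712,000; volume = 34,720,000 m³; S = 12.607 ‰
After stage 2: salt = 437,712,000 + 979,000×4.3 = 441,921,700; volume = 35,699,000 m³
S = 441,921,700 / 35,699,000 = 12.3791 ‰

12.4 ‰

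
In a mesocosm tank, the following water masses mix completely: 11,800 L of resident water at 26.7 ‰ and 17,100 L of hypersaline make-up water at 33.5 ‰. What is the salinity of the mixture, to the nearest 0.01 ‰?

30.72 ‰

Total salt / total volume:
salt = 11,800×26.7 + 17,100×33.5 = 315,060 + 572,850 = 887,910
volume = 11,800 + 17,100 = 28,900 L
S = 887,910 / 28,900 = 30.7235 ‰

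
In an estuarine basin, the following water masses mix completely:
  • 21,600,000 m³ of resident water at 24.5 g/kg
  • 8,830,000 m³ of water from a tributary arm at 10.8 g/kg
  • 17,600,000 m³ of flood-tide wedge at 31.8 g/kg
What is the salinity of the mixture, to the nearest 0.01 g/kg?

Conserving salt mass:
salt = 21,600,000×24.5 + 8,830,000×10.8 + 17,600,000×31.8 = 529,200,000 + 95,364,000 + 559,680,000 = 1,184,244,000
volume = 21,600,000 + 8,830,000 + 17,600,000 = 48,030,000 m³
S = 1,184,244,000 / 48,030,000 = 24.6563 g/kg

24.66 g/kg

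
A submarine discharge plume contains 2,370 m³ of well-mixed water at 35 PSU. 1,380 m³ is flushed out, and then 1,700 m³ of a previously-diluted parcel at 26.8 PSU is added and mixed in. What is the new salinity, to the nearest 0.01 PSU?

Remaining after removal: 990 m³ at 35 PSU (salt = 34,650)
After addition: salt = 34,650 + 1,700×26.8 = 80,210; volume = 2,690 m³
S = 80,210 / 2,690 = 29.8178 PSU

29.82 PSU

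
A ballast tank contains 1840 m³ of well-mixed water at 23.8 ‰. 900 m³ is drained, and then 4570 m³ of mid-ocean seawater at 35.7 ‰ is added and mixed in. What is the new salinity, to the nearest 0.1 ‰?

Remaining after removal: 940 m³ at 23.8 ‰ (salt = 22,372)
After addition: salt = 22,372 + 4,570×35.7 = 185,521; volume = 5,510 m³
S = 185,521 / 5,510 = 33.6699 ‰

33.7 ‰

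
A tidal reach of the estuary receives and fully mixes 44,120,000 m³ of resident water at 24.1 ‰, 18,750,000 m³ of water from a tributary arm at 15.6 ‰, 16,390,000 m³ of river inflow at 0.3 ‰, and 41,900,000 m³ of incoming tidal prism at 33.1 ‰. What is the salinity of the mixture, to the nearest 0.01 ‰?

Salt balance:
salt = 44,120,000×24.1 + 18,750,000×15.6 + 16,390,000×0.3 + 41,900,000×33.1 = 1,063,292,000 + 292,500,000 + 4,917,000 + 1,386,890,000 = 2,747,599,000
volume = 44,120,000 + 18,750,000 + 16,390,000 + 41,900,000 = 121,160,000 m³
S = 2,747,599,000 / 121,160,000 = 22.6774 ‰

22.68 ‰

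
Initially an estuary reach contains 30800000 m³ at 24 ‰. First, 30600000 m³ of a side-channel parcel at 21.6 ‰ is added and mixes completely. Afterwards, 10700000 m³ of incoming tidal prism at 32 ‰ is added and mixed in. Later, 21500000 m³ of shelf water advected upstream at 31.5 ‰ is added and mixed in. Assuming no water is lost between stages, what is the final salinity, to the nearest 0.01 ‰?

25.85 ‰

Weighted by volume,
Initial salt = 30,800,000×24 = 739,200,000
After stage 1: salt = 739,200,000 + 30,600,000×21.6 = 1,400,160,000; volume = 61,400,000 m³; S = 22.804 ‰
After stage 2: salt = 1,400,160,000 + 10,700,000×32 = 1,742,560,000; volume = 72,100,000 m³; S = 24.169 ‰
After stage 3: salt = 1,742,560,000 + 21,500,000×31.5 = 2,419,810,000; volume = 93,600,000 m³
S = 2,419,810,000 / 93,600,000 = 25.8527 ‰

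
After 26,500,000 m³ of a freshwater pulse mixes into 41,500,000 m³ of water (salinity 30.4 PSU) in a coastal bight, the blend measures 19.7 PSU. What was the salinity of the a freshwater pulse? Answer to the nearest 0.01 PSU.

Salt balance: 41,500,000×30.4 + 26,500,000×S = 68,000,000×19.7
1,261,600,000 + 26,500,000·S = 1,339,600,000
S = (1,339,600,000 − 1,261,600,000) / 26,500,000 = 2.9434 PSU

2.94 PSU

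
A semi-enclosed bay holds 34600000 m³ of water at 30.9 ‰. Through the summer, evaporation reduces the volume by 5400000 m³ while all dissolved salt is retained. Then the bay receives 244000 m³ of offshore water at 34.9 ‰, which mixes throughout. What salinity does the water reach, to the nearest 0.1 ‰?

36.6 ‰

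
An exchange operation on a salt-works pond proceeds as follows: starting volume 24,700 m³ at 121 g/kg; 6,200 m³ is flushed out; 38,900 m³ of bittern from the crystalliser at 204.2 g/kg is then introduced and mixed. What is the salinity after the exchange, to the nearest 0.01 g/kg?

177.38 g/kg

Remaining after removal: 18,500 m³ at 121 g/kg (salt = 2,238,500)
After addition: salt = 2,238,500 + 38,900×204.2 = 10,181,880; volume = 57,400 m³
S = 10,181,880 / 57,400 = 177.3847 g/kg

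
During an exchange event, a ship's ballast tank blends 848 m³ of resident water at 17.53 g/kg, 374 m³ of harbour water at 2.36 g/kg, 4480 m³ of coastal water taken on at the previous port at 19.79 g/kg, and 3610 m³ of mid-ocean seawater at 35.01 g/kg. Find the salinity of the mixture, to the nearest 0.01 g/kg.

Salt balance:
salt = 848×17.53 + 374×2.36 + 4,480×19.79 + 3,610×35.01 = 14,865.44 + 882.64 + 88,659.2 + 126,386.1 = 230,793.38
volume = 848 + 374 + 4,480 + 3,610 = 9,312 m³
S = 230,793.38 / 9,312 = 24.7845 g/kg

24.78 g/kg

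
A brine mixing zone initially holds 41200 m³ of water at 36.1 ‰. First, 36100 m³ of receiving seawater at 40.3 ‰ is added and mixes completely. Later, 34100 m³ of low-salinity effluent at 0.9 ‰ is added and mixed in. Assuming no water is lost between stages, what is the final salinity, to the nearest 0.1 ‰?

26.7 ‰

By conservation of dissolved salt,
Initial salt = 41,200×36.1 = 1,487,320
After stage 1: salt = 1,487,320 + 36,100×40.3 = 2,942,150; volume = 77,300 m³; S = 38.061 ‰
After stage 2: salt = 2,942,150 + 34,100×0.9 = 2,972,840; volume = 111,400 m³
S = 2,972,840 / 111,400 = 26.6862 ‰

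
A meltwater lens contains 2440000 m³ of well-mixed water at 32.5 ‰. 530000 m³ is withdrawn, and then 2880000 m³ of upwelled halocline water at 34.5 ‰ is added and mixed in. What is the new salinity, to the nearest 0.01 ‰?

33.70 ‰

Remaining after removal: 1,910,000 m³ at 32.5 ‰ (salt = 62,075,000)
After addition: salt = 62,075,000 + 2,880,000×34.5 = 161,435,000; volume = 4,790,000 m³
S = 161,435,000 / 4,790,000 = 33.7025 ‰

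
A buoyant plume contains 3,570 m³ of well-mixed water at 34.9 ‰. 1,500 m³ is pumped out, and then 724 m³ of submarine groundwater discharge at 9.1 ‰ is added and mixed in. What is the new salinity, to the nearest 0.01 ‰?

28.21 ‰

Remaining after removal: 2,070 m³ at 34.9 ‰ (salt = 72,243)
After addition: salt = 72,243 + 724×9.1 = 78,831.4; volume = 2,794 m³
S = 78,831.4 / 2,794 = 28.2145 ‰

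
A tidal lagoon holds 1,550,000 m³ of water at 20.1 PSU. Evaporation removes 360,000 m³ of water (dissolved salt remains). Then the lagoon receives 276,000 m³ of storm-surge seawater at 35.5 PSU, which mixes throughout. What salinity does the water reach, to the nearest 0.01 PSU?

After evaporation: salt = 1,550,000×20.1 = 31,155,000; volume = 1,550,000 − 360,000 = 1,190,000 m³
After mixing: salt = 31,155,000 + 276,000×35.5 = 40,953,000; volume = 1,190,000 + 276,000 = 1,466,000 m³
S = 40,953,000 / 1,466,000 = 27.9352 PSU

27.94 PSU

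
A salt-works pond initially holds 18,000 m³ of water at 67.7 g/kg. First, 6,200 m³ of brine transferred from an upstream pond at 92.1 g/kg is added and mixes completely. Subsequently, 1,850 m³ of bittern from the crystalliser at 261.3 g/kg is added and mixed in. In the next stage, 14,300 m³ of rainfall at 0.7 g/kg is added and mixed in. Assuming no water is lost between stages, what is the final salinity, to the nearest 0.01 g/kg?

56.58 g/kg

Mass of salt is conserved:
Initial salt = 18,000×67.7 = 1,218,600
After stage 1: salt = 1,218,600 + 6,200×92.1 = 1,789,620; volume = 24,200 m³; S = 73.951 g/kg
After stage 2: salt = 1,789,620 + 1,850×261.3 = 2,273,025; volume = 26,050 m³; S = 87.256 g/kg
After stage 3: salt = 2,273,025 + 14,300×0.7 = 2,283,035; volume = 40,350 m³
S = 2,283,035 / 40,350 = 56.5808 g/kg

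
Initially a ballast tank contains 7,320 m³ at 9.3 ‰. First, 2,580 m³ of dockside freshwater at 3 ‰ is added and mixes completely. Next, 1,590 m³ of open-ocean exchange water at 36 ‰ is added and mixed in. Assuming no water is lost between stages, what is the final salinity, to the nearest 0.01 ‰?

11.58 ‰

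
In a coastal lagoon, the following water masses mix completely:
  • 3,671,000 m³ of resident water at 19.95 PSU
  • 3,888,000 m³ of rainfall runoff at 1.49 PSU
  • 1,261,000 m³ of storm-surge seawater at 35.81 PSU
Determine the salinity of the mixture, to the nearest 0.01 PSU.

Mass of salt is conserved:
salt = 3,671,000×19.95 + 3,888,000×1.49 + 1,261,000×35.81 = 73,236,450 + 5,793,120 + 45,156,410 = 124,185,980
volume = 3,671,000 + 3,888,000 + 1,261,000 = 8,820,000 m³
S = 124,185,980 / 8,820,000 = 14.08 PSU

14.08 PSU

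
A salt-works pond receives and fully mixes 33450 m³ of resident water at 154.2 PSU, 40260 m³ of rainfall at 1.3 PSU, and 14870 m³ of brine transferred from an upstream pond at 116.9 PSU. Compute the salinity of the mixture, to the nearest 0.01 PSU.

By conservation of dissolved salt,
salt = 33,450×154.2 + 40,260×1.3 + 14,870×116.9 = 5,157,990 + 52,338 + 1,738,303 = 6,948,631
volume = 33,450 + 40,260 + 14,870 = 88,580 m³
S = 6,948,631 / 88,580 = 78.4447 PSU

78.44 PSU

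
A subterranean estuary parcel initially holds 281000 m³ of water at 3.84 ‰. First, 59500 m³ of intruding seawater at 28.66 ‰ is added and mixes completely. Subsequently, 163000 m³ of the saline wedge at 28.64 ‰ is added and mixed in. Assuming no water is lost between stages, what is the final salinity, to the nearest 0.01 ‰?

14.80 ‰

Conserving salt mass:
Initial salt = 281,000×3.84 = 1,079,040
After stage 1: salt = 1,079,040 + 59,500×28.66 = 2,784,310; volume = 340,500 m³; S = 8.177 ‰
After stage 2: salt = 2,784,310 + 163,000×28.64 = 7,452,630; volume = 503,500 m³
S = 7,452,630 / 503,500 = 14.8016 ‰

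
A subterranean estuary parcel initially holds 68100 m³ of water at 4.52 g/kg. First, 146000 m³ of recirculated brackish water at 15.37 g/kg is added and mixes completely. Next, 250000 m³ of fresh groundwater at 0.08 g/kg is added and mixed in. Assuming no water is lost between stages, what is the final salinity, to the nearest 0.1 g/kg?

5.5 g/kg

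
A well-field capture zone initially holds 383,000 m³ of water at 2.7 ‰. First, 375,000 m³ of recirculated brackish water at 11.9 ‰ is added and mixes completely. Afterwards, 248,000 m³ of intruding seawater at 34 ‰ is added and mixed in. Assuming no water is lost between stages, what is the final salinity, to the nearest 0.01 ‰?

Weighted by volume,
Initial salt = 383,000×2.7 = 1,034,100
After stage 1: salt = 1,034,100 + 375,000×11.9 = 5,496,600; volume = 758,000 m³; S = 7.251 ‰
After stage 2: salt = 5,496,600 + 248,000×34 = 13,928,600; volume = 1,006,000 m³
S = 13,928,600 / 1,006,000 = 13.8455 ‰

13.85 ‰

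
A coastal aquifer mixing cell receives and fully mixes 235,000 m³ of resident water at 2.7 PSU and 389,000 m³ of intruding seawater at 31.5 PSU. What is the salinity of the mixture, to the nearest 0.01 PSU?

By conservation of dissolved salt,
salt = 235,000×2.7 + 389,000×31.5 = 634,500 + 12,253,500 = 12,888,000
volume = 235,000 + 389,000 = 624,000 m³
S = 12,888,000 / 624,000 = 20.6538 PSU

20.65 PSU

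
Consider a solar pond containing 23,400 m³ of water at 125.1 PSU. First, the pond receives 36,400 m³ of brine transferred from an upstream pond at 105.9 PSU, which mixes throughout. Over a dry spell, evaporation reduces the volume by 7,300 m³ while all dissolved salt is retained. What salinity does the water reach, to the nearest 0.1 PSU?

After mixing: salt = 23,400×125.1 + 36,400×105.9 = 6,782,100; volume = 59,800 m³
After evaporation: salt unchanged = 6,782,100; volume = 59,800 − 7,300 = 52,500 m³
S = 6,782,100 / 52,500 = 129.1829 PSU

129.2 PSU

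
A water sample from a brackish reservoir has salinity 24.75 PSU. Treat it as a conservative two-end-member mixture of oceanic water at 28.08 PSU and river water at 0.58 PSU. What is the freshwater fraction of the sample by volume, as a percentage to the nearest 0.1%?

Let f be the freshwater fraction. Salt balance per unit volume:
f×0.58 + (1−f)×28.08 = 24.75
f = (28.08 − 24.75) / (28.08 − 0.58) = 3.33/27.5 = 0.1211

12.1%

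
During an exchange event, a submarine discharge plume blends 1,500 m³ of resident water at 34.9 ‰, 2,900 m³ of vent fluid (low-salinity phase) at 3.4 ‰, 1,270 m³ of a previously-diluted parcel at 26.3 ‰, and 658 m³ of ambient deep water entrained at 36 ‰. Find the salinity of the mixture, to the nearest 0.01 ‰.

18.85 ‰

Total salt / total volume:
salt = 1,500×34.9 + 2,900×3.4 + 1,270×26.3 + 658×36 = 52,350 + 9,860 + 33,401 + 23,688 = 119,299
volume = 1,500 + 2,900 + 1,270 + 658 = 6,328 m³
S = 119,299 / 6,328 = 18.8526 ‰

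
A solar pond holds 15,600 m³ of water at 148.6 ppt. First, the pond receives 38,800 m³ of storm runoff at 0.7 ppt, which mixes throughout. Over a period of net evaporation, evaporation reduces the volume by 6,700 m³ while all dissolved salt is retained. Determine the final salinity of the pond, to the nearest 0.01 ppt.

49.17 ppt

After mixing: salt = 15,600×148.6 + 38,800×0.7 = 2,345,320; volume = 54,400 m³
After evaporation: salt unchanged = 2,345,320; volume = 54,400 − 6,700 = 47,700 m³
S = 2,345,320 / 47,700 = 49.1681 ppt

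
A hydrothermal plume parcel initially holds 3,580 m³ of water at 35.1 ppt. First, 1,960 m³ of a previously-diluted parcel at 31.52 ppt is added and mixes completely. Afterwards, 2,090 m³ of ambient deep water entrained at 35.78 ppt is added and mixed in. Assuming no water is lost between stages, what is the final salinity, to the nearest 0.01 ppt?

34.37 ppt

By conservation of dissolved salt,
Initial salt = 3,580×35.1 = 125,658
After stage 1: salt = 125,658 + 1,960×31.52 = 187,437.2; volume = 5,540 m³; S = 33.833 ppt
After stage 2: salt = 187,437.2 + 2,090×35.78 = 262,217.4; volume = 7,630 m³
S = 262,217.4 / 7,630 = 34.3666 ppt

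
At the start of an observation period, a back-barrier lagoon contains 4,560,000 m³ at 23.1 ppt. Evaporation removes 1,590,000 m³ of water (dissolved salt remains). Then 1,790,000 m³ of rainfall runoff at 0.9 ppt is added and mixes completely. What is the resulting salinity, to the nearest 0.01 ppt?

22.47 ppt

After evaporation: salt = 4,560,000×23.1 = 105,336,000; volume = 4,560,000 − 1,590,000 = 2,970,000 m³
After mixing: salt = 105,336,000 + 1,790,000×0.9 = 106,947,000; volume = 2,970,000 + 1,790,000 = 4,760,000 m³
S = 106,947,000 / 4,760,000 = 22.4679 ppt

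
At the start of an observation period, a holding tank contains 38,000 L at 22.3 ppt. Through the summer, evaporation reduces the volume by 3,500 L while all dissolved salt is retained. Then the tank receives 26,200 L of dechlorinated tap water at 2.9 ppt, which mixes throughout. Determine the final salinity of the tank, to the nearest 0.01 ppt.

After evaporation: salt = 38,000×22.3 = 847,400; volume = 38,000 − 3,500 = 34,500 L
After mixing: salt = 847,400 + 26,200×2.9 = 923,380; volume = 34,500 + 26,200 = 60,700 L
S = 923,380 / 60,700 = 15.2122 ppt

15.21 ppt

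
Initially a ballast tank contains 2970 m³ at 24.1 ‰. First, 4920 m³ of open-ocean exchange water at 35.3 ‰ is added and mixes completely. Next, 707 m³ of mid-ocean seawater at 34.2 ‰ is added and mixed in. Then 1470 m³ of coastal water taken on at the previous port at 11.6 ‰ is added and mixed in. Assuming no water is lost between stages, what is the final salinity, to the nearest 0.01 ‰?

By conservation of dissolved salt,
Initial salt = 2,970×24.1 = 71,577
After stage 1: salt = 71,577 + 4,920×35.3 = 245,253; volume = 7,890 m³; S = 31.084 ‰
After stage 2: salt = 245,253 + 707×34.2 = 269,432.4; volume = 8,597 m³; S = 31.34 ‰
After stage 3: salt = 269,432.4 + 1,470×11.6 = 286,484.4; volume = 10,067 m³
S = 286,484.4 / 10,067 = 28.4578 ‰

28.46 ‰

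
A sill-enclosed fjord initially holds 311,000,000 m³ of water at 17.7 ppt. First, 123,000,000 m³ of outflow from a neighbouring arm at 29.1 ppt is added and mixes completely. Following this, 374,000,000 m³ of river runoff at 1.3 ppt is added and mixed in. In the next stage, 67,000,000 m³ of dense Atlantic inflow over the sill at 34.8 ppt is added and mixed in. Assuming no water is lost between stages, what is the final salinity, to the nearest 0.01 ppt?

13.60 ppt

Mass of salt is conserved:
Initial salt = 311,000,000×17.7 = 5,504,700,000
After stage 1: salt = 5,504,700,000 + 123,000,000×29.1 = 9,084,000,000; volume = 434,000,000 m³; S = 20.931 ppt
After stage 2: salt = 9,084,000,000 + 374,000,000×1.3 = 9,570,200,000; volume = 808,000,000 m³; S = 11.844 ppt
After stage 3: salt = 9,570,200,000 + 67,000,000×34.8 = 11,901,800,000; volume = 875,000,000 m³
S = 11,901,800,000 / 875,000,000 = 13.6021 ppt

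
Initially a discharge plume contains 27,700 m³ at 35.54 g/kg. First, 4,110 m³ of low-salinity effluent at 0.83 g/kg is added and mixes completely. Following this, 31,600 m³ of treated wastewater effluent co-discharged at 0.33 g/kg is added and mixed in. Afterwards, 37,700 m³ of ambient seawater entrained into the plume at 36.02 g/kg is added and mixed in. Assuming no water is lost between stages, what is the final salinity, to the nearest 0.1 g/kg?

23.3 g/kg

Weighted by volume,
Initial salt = 27,700×35.54 = 984,458
After stage 1: salt = 984,458 + 4,110×0.83 = 987,869.3; volume = 31,810 m³; S = 31.055 g/kg
After stage 2: salt = 987,869.3 + 31,600×0.33 = 998,297.3; volume = 63,410 m³; S = 15.744 g/kg
After stage 3: salt = 998,297.3 + 37,700×36.02 = 2,356,251.3; volume = 101,110 m³
S = 2,356,251.3 / 101,110 = 23.3038 g/kg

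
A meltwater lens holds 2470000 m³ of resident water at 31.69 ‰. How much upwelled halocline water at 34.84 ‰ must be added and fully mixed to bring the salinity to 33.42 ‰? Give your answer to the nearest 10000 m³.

Salt balance: 2,470,000×31.69 + V×34.84 = (2,470,000+V)×33.42
78,274,300 + 34.84V = 82,547,400 + 33.42V
4,273,100 = 1.42V
V = 3,009,225.35 m³

3010000 m³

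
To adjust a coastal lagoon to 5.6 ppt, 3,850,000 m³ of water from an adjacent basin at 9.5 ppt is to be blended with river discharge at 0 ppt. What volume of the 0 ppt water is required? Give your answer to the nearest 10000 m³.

2680000 m³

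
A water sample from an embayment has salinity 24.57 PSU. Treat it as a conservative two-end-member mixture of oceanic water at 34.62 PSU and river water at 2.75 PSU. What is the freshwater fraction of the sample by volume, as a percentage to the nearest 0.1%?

Let f be the freshwater fraction. Salt balance per unit volume:
f×2.75 + (1−f)×34.62 = 24.57
f = (34.62 − 24.57) / (34.62 − 2.75) = 10.05/31.87 = 0.3153

31.5%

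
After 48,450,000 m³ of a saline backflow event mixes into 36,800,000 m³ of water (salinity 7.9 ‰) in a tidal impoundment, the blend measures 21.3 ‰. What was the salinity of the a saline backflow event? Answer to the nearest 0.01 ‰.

31.48 ‰

Salt balance: 36,800,000×7.9 + 48,450,000×S = 85,250,000×21.3
290,720,000 + 48,450,000·S = 1,815,825,000
S = (1,815,825,000 − 290,720,000) / 48,450,000 = 31.4779 ‰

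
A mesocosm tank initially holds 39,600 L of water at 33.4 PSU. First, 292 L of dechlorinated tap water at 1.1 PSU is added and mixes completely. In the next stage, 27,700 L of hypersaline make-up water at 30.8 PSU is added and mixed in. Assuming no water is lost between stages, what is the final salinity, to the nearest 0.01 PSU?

Mass of salt is conserved:
Initial salt = 39,600×33.4 = 1,322,640
After stage 1: salt = 1,322,640 + 292×1.1 = 1,322,961.2; volume = 39,892 L; S = 33.164 PSU
After stage 2: salt = 1,322,961.2 + 27,700×30.8 = 2,176,121.2; volume = 67,592 L
S = 2,176,121.2 / 67,592 = 32.195 PSU

32.19 PSU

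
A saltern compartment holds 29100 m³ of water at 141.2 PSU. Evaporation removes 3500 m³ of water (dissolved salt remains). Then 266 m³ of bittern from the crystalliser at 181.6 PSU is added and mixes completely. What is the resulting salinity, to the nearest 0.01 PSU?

After evaporation: salt = 29,100×141.2 = 4,108,920; volume = 29,100 − 3,500 = 25,600 m³
After mixing: salt = 4,108,920 + 266×181.6 = 4,157,225.6; volume = 25,600 + 266 = 25,866 m³
S = 4,157,225.6 / 25,866 = 160.7216 PSU

160.72 PSU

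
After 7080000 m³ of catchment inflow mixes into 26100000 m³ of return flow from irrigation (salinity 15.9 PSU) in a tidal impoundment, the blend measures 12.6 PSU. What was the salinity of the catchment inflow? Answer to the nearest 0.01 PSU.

Salt balance: 26,100,000×15.9 + 7,080,000×S = 33,180,000×12.6
414,990,000 + 7,080,000·S = 418,068,000
S = (418,068,000 − 414,990,000) / 7,080,000 = 0.4347 PSU

0.43 PSU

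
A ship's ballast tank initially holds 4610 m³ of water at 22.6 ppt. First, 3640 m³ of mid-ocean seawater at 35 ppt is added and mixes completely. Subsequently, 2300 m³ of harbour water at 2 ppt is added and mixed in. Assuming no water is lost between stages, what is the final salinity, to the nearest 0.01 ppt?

22.39 ppt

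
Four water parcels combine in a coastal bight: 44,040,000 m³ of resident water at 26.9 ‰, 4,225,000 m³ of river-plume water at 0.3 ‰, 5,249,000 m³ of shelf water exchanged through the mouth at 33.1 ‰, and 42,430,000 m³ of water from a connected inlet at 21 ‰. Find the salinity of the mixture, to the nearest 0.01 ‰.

23.46 ‰

Conserving salt mass:
salt = 44,040,000×26.9 + 4,225,000×0.3 + 5,249,000×33.1 + 42,430,000×21 = 1,184,676,000 + 1,267,500 + 173,741,900 + 891,030,000 = 2,250,715,400
volume = 44,040,000 + 4,225,000 + 5,249,000 + 42,430,000 = 95,944,000 m³
S = 2,250,715,400 / 95,944,000 = 23.4586 ‰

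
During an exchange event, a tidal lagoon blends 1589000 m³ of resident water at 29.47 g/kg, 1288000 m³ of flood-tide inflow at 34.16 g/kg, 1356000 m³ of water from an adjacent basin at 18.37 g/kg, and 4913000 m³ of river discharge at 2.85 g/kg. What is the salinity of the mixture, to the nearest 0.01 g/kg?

Weighted by volume,
salt = 1,589,000×29.47 + 1,288,000×34.16 + 1,356,000×18.37 + 4,913,000×2.85 = 46,827,830 + 43,998,080 + 24,909,720 + 14,002,050 = 129,737,680
volume = 1,589,000 + 1,288,000 + 1,356,000 + 4,913,000 = 9,146,000 m³
S = 129,737,680 / 9,146,000 = 14.1852 g/kg

14.19 g/kg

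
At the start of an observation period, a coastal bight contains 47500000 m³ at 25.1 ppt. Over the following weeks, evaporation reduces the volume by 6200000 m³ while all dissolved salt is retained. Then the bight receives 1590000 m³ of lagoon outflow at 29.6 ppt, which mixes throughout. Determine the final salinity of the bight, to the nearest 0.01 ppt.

After evaporation: salt = 47,500,000×25.1 = 1,192,250,000; volume = 47,500,000 − 6,200,000 = 41,300,000 m³
After mixing: salt = 1,192,250,000 + 1,590,000×29.6 = 1,239,314,000; volume = 41,300,000 + 1,590,000 = 42,890,000 m³
S = 1,239,314,000 / 42,890,000 = 28.8952 ppt

28.90 ppt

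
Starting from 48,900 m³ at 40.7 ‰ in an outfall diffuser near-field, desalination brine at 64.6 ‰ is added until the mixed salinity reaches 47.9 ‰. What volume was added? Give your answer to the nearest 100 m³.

21100 m³

Salt balance: 48,900×40.7 + V×64.6 = (48,900+V)×47.9
1,990,230 + 64.6V = 2,342,310 + 47.9V
352,080 = 16.7V
V = 21,082.63 m³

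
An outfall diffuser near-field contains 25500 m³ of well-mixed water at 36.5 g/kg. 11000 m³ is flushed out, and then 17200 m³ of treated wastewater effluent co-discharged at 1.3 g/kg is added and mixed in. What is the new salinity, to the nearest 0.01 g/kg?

17.40 g/kg

Remaining after removal: 14,500 m³ at 36.5 g/kg (salt = 529,250)
After addition: salt = 529,250 + 17,200×1.3 = 551,610; volume = 31,700 m³
S = 551,610 / 31,700 = 17.4009 g/kg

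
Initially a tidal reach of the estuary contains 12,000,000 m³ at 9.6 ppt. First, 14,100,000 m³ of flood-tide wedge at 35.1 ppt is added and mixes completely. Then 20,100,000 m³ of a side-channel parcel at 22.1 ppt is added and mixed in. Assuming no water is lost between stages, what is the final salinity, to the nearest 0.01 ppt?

Salt balance:
Initial salt = 12,000,000×9.6 = 115,200,000
After stage 1: salt = 115,200,000 + 14,100,000×35.1 = 610,110,000; volume = 26,100,000 m³; S = 23.376 ppt
After stage 2: salt = 610,110,000 + 20,100,000×22.1 = 1,054,320,000; volume = 46,200,000 m³
S = 1,054,320,000 / 46,200,000 = 22.8208 ppt

22.82 ppt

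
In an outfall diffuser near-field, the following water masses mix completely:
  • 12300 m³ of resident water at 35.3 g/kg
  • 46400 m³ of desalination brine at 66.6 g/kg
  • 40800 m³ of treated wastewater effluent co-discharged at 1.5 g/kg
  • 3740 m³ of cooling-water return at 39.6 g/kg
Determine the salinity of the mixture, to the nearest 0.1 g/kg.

Total salt / total volume:
salt = 12,300×35.3 + 46,400×66.6 + 40,800×1.5 + 3,740×39.6 = 434,190 + 3,090,240 + 61,200 + 148,104 = 3,733,734
volume = 12,300 + 46,400 + 40,800 + 3,740 = 103,240 m³
S = 3,733,734 / 103,240 = 36.166 g/kg

36.2 g/kg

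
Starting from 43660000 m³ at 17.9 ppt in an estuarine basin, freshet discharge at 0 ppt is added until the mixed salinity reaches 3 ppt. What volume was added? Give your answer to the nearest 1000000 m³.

217000000 m³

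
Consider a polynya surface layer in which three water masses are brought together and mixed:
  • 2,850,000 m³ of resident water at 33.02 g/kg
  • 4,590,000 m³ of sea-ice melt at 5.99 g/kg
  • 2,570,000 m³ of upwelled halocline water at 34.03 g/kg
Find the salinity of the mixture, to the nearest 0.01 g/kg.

20.88 g/kg

By conservation of dissolved salt,
salt = 2,850,000×33.02 + 4,590,000×5.99 + 2,570,000×34.03 = 94,107,000 + 27,494,100 + 87,457,100 = 209,058,200
volume = 2,850,000 + 4,590,000 + 2,570,000 = 10,010,000 m³
S = 209,058,200 / 10,010,000 = 20.8849 g/kg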